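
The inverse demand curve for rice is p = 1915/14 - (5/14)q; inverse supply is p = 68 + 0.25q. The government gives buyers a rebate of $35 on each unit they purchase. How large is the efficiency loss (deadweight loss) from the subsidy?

Deadweight loss = 17150/17

Pre-subsidy: 1915/14 - (5/14)q = 68 + 0.25q gives q* = 1926/17 and p* = 3275/34.
With the rebate, buyers effectively pay pb = ps − 35, where ps is the price sellers receive.
On the curves, pb = 1915/14 - (5/14)q and ps = 68 + 0.25q; the wedge ps − pb = 35 gives 68 + 0.25q − (1915/14 - (5/14)q) = 35, so q' = 2906/17.
Then pb = 1915/14 − (5/14)·(2906/17) = 2575/34 and ps = 68 + 0.25·(2906/17) = 3765/34.
The subsidy expands output by 2906/17 − 1926/17 = 980/17 past the efficient level; on those units the gap between marginal cost and willingness to pay runs from 0 up to 35.
DWL = ½ × 35 × 980/17 = 17150/17.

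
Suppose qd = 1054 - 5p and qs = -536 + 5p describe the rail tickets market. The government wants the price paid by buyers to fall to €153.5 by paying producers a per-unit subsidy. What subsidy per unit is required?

At a buyer price of 153.5, quantity demanded is 1054 − 5·153.5 = 286.5.
Sellers supply 286.5 only when they receive ps with -536 + 5·ps = 286.5, i.e. ps = 164.5.
s = ps − pb = 164.5 − 153.5 = 11.

Required subsidy s = €11 per unit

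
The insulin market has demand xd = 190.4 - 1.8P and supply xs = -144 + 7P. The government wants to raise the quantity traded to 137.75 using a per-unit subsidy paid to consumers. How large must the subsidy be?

At x = 137.75, invert demand for the buyer price: Pb = (190.4 − 137.75)/1.8 = 29.25; invert supply for the seller price: Ps = (137.75 − (-144))/7 = 40.25.
The subsidy must fill the gap: s = Ps − Pb = 40.25 − 29.25 = 11.

Required subsidy s = 11 per unit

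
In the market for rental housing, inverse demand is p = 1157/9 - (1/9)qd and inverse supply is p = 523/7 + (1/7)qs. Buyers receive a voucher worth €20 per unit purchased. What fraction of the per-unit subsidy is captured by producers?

Pre-subsidy: 1157/9 - (1/9)q = 523/7 + (1/7)q gives q* = 212 and p* = 105.
With the rebate, buyers effectively pay pb = ps − 20, where ps is the price sellers receive.
On the curves, pb = 1157/9 - (1/9)q and ps = 523/7 + (1/7)q; the wedge ps − pb = 20 gives 523/7 + (1/7)q − (1157/9 - (1/9)q) = 20, so q' = 290.75.
Then pb = 1157/9 − (1/9)·290.75 = 96.25 and ps = 523/7 + (1/7)·290.75 = 116.25.
Buyers' price falls by p* − pb = 105 − 96.25 = 8.75; sellers' price rises by ps − p* = 116.25 − 105 = 11.25.
So producers capture 11.25/20 = 0.5625 of each unit of subsidy.

Producer share = 0.5625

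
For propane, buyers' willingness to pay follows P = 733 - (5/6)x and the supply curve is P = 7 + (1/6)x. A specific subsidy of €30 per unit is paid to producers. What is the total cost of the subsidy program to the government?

Government cost = €22680

Pre-subsidy: 733 - (5/6)x = 7 + (1/6)x gives x* = 726 and P* = 128.
With the subsidy, sellers receive Ps = Pb + 30 for each unit, where Pb is the price buyers pay.
On the curves, Pb = 733 - (5/6)x and Ps = 7 + (1/6)x; the wedge Ps − Pb = 30 gives 7 + (1/6)x − (733 - (5/6)x) = 30, so x' = 756.
Then Pb = 733 − (5/6)·756 = 103 and Ps = 7 + (1/6)·756 = 133.
Government outlay = subsidy × quantity = 30 × 756 = 22680.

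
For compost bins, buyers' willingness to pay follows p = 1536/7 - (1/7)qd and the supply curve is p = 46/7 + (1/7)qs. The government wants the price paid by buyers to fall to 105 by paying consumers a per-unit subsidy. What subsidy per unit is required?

Required subsidy s = 16 per unit

At a buyer price of 105, quantity demanded is 1536 − 7·105 = 801.
Sellers supply 801 only when they receive ps = 46/7 + (1/7)·801 = 121.
s = ps − pb = 121 − 105 = 16.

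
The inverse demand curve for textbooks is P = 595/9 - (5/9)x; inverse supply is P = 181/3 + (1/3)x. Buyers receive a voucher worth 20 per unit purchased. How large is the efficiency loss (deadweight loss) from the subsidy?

Deadweight loss = 225

Pre-subsidy: 595/9 - (5/9)x = 181/3 + (1/3)x gives x* = 6.5 and P* = 62.5.
With the rebate, buyers effectively pay Pb = Ps − 20, where Ps is the price sellers receive.
On the curves, Pb = 595/9 - (5/9)x and Ps = 181/3 + (1/3)x; the wedge Ps − Pb = 20 gives 181/3 + (1/3)x − (595/9 - (5/9)x) = 20, so x' = 29.
Then Pb = 595/9 − (5/9)·29 = 50 and Ps = 181/3 + (1/3)·29 = 70.
The subsidy expands output by 29 − 6.5 = 22.5 past the efficient level; on those units the gap between marginal cost and willingness to pay runs from 0 up to 20.
DWL = ½ × 20 × 22.5 = 225.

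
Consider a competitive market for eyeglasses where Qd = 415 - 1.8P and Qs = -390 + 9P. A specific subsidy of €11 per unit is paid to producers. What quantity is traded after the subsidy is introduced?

Pre-subsidy: 415 - 1.8P = -390 + 9P gives P* = 4025/54, Q* = 1685/6.
With the subsidy, sellers receive Ps = Pb + 11 for each unit, where Pb is the price buyers pay.
Supply in terms of Pb becomes Qs = -390 + 9(Pb + 11) = -291 + 9Pb. Setting this equal to demand: 415 - 1.8Pb = -291 + 9Pb, so Pb = 1765/27.
Sellers receive Ps = 1765/27 + 11 = 2062/27; Q' = 415 − 1.8·(1765/27) = 892/3.

Q' = 892/3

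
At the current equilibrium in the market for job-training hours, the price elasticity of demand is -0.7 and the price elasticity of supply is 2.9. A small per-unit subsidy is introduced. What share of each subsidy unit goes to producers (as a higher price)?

Producer share = 7/36

For a small subsidy around the equilibrium, the benefit split depends on the relative slopes, which at a point are proportional to the elasticities.
Buyer share = εs/(εs + |εd|) = 2.9/(2.9 + 0.7) = 29/36; seller share = |εd|/(εs + |εd|) = 7/36.
So producers capture 7/36 of the subsidy.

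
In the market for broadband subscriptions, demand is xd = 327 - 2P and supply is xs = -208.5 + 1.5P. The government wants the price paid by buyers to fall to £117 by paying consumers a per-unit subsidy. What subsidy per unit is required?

Required subsidy s = £84 per unit

At a buyer price of 117, quantity demanded is 327 − 2·117 = 93.
Sellers supply 93 only when they receive Ps with -208.5 + 1.5·Ps = 93, i.e. Ps = 201.
s = Ps − Pb = 201 − 117 = 84.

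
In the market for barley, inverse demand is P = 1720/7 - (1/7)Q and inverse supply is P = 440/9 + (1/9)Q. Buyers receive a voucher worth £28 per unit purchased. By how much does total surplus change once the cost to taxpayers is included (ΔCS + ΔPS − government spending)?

Pre-subsidy: 1720/7 - (1/7)Q = 440/9 + (1/9)Q gives Q* = 775 and P* = 135.
With the rebate, buyers effectively pay Pb = Ps − 28, where Ps is the price sellers receive.
On the curves, Pb = 1720/7 - (1/7)Q and Ps = 440/9 + (1/9)Q; the wedge Ps − Pb = 28 gives 440/9 + (1/9)Q − (1720/7 - (1/7)Q) = 28, so Q' = 885.25.
Then Pb = 1720/7 − (1/7)·885.25 = 119.25 and Ps = 440/9 + (1/9)·885.25 = 147.25.
ΔCS = ½(775 + 885.25)(135 − 119.25) = 13074.46875; ΔPS = ½(775 + 885.25)(147.25 − 135) = 10169.03125.
Government spending = 28 × 885.25 = 24787.
Net change = 13074.46875 + 10169.03125 − 24787 = -1543.5. The loss equals the DWL triangle ½·28·110.25.

Net change in total surplus = -£1543.5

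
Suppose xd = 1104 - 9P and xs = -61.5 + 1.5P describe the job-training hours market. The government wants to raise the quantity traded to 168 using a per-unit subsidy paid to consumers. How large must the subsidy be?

At x = 168, invert demand for the buyer price: Pb = (1104 − 168)/9 = 104; invert supply for the seller price: Ps = (168 − (-61.5))/1.5 = 153.
The subsidy must fill the gap: s = Ps − Pb = 153 − 104 = 49.

Required subsidy s = 49 per unit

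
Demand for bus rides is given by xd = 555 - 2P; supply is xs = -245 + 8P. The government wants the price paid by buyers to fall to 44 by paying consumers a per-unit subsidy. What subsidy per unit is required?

At a buyer price of 44, quantity demanded is 555 − 2·44 = 467.
Sellers supply 467 only when they receive Ps with -245 + 8·Ps = 467, i.e. Ps = 89.
s = Ps − Pb = 89 − 44 = 45.

Required subsidy s = 45 per unit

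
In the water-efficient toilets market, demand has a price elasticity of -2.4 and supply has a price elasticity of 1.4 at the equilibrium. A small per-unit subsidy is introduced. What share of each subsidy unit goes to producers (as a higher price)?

Producer share = 12/19

For a small subsidy around the equilibrium, the benefit split depends on the relative slopes, which at a point are proportional to the elasticities.
Buyer share = εs/(εs + |εd|) = 1.4/(1.4 + 2.4) = 7/19; seller share = |εd|/(εs + |εd|) = 12/19.
So producers capture 12/19 of the subsidy.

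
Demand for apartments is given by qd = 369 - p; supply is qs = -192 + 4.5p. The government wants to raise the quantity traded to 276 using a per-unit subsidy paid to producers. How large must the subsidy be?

At q = 276, invert demand for the buyer price: pb = (369 − 276)/1 = 93; invert supply for the seller price: ps = (276 − (-192))/4.5 = 104.
The subsidy must fill the gap: s = ps − pb = 104 − 93 = 11.

Required subsidy s = 11 per unit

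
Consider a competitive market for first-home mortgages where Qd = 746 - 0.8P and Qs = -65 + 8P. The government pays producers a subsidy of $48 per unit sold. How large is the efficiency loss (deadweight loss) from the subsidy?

Pre-subsidy: 746 - 0.8P = -65 + 8P gives P* = 4055/44, Q* = 7395/11.
With the subsidy, sellers receive Ps = Pb + 48 for each unit, where Pb is the price buyers pay.
Supply in terms of Pb becomes Qs = -65 + 8(Pb + 48) = 319 + 8Pb. Setting this equal to demand: 746 - 0.8Pb = 319 + 8Pb, so Pb = 2135/44.
Sellers receive Ps = 2135/44 + 48 = 4247/44; Q' = 746 − 0.8·(2135/44) = 7779/11.
The subsidy expands output by 7779/11 − 7395/11 = 384/11 past the efficient level; on those units the gap between marginal cost and willingness to pay runs from 0 up to 48.
DWL = ½ × 48 × 384/11 = 9216/11.

Deadweight loss = 9216/11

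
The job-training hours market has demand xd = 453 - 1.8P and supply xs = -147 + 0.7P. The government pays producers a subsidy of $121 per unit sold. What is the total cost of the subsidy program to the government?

Pre-subsidy: 453 - 1.8P = -147 + 0.7P gives P* = 240, x* = 21.
With the subsidy, sellers receive Ps = Pb + 121 for each unit, where Pb is the price buyers pay.
Supply in terms of Pb becomes xs = -147 + 0.7(Pb + 121) = -62.3 + 0.7Pb. Setting this equal to demand: 453 - 1.8Pb = -62.3 + 0.7Pb, so Pb = 206.12.
Sellers receive Ps = 206.12 + 121 = 327.12; x' = 453 − 1.8·206.12 = 81.984.
Government outlay = subsidy × quantity = 121 × 81.984 = 9920.064.

Government cost = $9920.064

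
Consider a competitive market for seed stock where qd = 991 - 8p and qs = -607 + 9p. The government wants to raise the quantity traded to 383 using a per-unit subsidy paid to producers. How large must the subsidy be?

Required subsidy s = 34 per unit

At q = 383, invert demand for the buyer price: pb = (991 − 383)/8 = 76; invert supply for the seller price: ps = (383 − (-607))/9 = 110.
The subsidy must fill the gap: s = ps − pb = 110 − 76 = 34.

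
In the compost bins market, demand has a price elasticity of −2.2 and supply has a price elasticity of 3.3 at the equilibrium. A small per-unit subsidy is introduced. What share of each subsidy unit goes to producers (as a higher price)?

For a small subsidy around the equilibrium, the benefit split depends on the relative slopes, which at a point are proportional to the elasticities.
Buyer share = εs/(εs + |εd|) = 3.3/(3.3 + 2.2) = 0.6; seller share = |εd|/(εs + |εd|) = 0.4.
So producers capture 0.4 of the subsidy.

Producer share = 0.4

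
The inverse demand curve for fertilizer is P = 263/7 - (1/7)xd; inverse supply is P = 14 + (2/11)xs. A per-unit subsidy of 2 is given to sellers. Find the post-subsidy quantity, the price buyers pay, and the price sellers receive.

Pre-subsidy: 263/7 - (1/7)x = 14 + (2/11)x gives x* = 72.6 and P* = 27.2.
With the subsidy, sellers receive Ps = Pb + 2 for each unit, where Pb is the price buyers pay.
On the curves, Pb = 263/7 - (1/7)x and Ps = 14 + (2/11)x; the wedge Ps − Pb = 2 gives 14 + (2/11)x − (263/7 - (1/7)x) = 2, so x' = 78.76.
Then Pb = 263/7 − (1/7)·78.76 = 26.32 and Ps = 14 + (2/11)·78.76 = 28.32.

x' = 78.76; buyers pay 26.32; sellers receive 28.32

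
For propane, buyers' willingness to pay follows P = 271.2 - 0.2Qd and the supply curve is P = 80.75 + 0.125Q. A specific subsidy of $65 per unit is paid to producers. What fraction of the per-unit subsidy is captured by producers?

Producer share = 5/13

Pre-subsidy: 271.2 - 0.2Q = 80.75 + 0.125Q gives Q* = 586 and P* = 154.
With the subsidy, sellers receive Ps = Pb + 65 for each unit, where Pb is the price buyers pay.
On the curves, Pb = 271.2 - 0.2Q and Ps = 80.75 + 0.125Q; the wedge Ps − Pb = 65 gives 80.75 + 0.125Q − (271.2 - 0.2Q) = 65, so Q' = 786.
Then Pb = 271.2 − 0.2·786 = 114 and Ps = 80.75 + 0.125·786 = 179.
Buyers' price falls by P* − Pb = 154 − 114 = 40; sellers' price rises by Ps − P* = 179 − 154 = 25.
So producers capture 25/65 = 5/13 of each unit of subsidy.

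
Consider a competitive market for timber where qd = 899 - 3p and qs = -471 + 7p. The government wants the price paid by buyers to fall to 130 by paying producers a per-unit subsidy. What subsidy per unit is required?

At a buyer price of 130, quantity demanded is 899 − 3·130 = 509.
Sellers supply 509 only when they receive ps with -471 + 7·ps = 509, i.e. ps = 140.
s = ps − pb = 140 − 130 = 10.

Required subsidy s = 10 per unit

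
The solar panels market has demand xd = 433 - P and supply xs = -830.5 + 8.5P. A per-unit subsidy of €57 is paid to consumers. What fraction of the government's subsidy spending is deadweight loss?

Pre-subsidy: 433 - P = -830.5 + 8.5P gives P* = 133, x* = 300.
With the rebate, buyers effectively pay Pb = Ps − 57, where Ps is the price sellers receive.
Demand in terms of Ps becomes xd = 433 − 1(Ps − 57) = 490 - Ps. Setting this equal to supply: 490 - Ps = -830.5 + 8.5Ps, so Ps = 139.
Buyers pay Pb = 139 − 57 = 82; x' = -830.5 + 8.5·139 = 351.
ΔCS = ½(300 + 351)(133 − 82) = 16600.5; ΔPS = ½(300 + 351)(139 − 133) = 1953.
Government spending = 57 × 351 = 20007.
DWL = ½ × 57 × (351 − 300) = 1453.5; fraction = 1453.5 / 20007 = 17/234.

DWL / government spending = 17/234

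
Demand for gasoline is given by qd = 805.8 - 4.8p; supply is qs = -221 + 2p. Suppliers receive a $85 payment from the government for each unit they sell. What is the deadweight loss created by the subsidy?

Deadweight loss = $5100

Pre-subsidy: 805.8 - 4.8p = -221 + 2p gives p* = 151, q* = 81.
With the subsidy, sellers receive ps = pb + 85 for each unit, where pb is the price buyers pay.
Supply in terms of pb becomes qs = -221 + 2(pb + 85) = -51 + 2pb. Setting this equal to demand: 805.8 - 4.8pb = -51 + 2pb, so pb = 126.
Sellers receive ps = 126 + 85 = 211; q' = 805.8 − 4.8·126 = 201.
The subsidy expands output by 201 − 81 = 120 past the efficient level; on those units the gap between marginal cost and willingness to pay runs from 0 up to 85.
DWL = ½ × 85 × 120 = 5100.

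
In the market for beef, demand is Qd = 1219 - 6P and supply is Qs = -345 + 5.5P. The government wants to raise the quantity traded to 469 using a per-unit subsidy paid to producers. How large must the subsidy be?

At Q = 469, invert demand for the buyer price: Pb = (1219 − 469)/6 = 125; invert supply for the seller price: Ps = (469 − (-345))/5.5 = 148.
The subsidy must fill the gap: s = Ps − Pb = 148 − 125 = 23.

Required subsidy s = 23 per unit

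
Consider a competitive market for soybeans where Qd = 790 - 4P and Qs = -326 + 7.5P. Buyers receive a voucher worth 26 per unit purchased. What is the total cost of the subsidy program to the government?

Government cost = 280852/23

Pre-subsidy: 790 - 4P = -326 + 7.5P gives P* = 2232/23, Q* = 9242/23.
With the rebate, buyers effectively pay Pb = Ps − 26, where Ps is the price sellers receive.
Demand in terms of Ps becomes Qd = 790 − 4(Ps − 26) = 894 - 4Ps. Setting this equal to supply: 894 - 4Ps = -326 + 7.5Ps, so Ps = 2440/23.
Buyers pay Pb = 2440/23 − 26 = 1842/23; Q' = -326 + 7.5·(2440/23) = 10802/23.
Government outlay = subsidy × quantity = 26 × 10802/23 = 280852/23.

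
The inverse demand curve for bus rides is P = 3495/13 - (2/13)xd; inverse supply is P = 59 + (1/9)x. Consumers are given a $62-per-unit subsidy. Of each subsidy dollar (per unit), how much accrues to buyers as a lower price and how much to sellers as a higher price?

Buyers gain $36 per unit; sellers gain $26 per unit

Pre-subsidy: 3495/13 - (2/13)x = 59 + (1/9)x gives x* = 792 and P* = 147.
With the rebate, buyers effectively pay Pb = Ps − 62, where Ps is the price sellers receive.
On the curves, Pb = 3495/13 - (2/13)x and Ps = 59 + (1/9)x; the wedge Ps − Pb = 62 gives 59 + (1/9)x − (3495/13 - (2/13)x) = 62, so x' = 1026.
Then Pb = 3495/13 − (2/13)·1026 = 111 and Ps = 59 + (1/9)·1026 = 173.
Buyers' price falls by P* − Pb = 147 − 111 = 36; sellers' price rises by Ps − P* = 173 − 147 = 26.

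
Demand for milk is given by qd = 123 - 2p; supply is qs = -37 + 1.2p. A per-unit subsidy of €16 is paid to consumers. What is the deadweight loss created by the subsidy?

Deadweight loss = €96

Pre-subsidy: 123 - 2p = -37 + 1.2p gives p* = 50, q* = 23.
With the rebate, buyers effectively pay pb = ps − 16, where ps is the price sellers receive.
Demand in terms of ps becomes qd = 123 − 2(ps − 16) = 155 - 2ps. Setting this equal to supply: 155 - 2ps = -37 + 1.2ps, so ps = 60.
Buyers pay pb = 60 − 16 = 44; q' = -37 + 1.2·60 = 35.
The subsidy expands output by 35 − 23 = 12 past the efficient level; on those units the gap between marginal cost and willingness to pay runs from 0 up to 16.
DWL = ½ × 16 × 12 = 96.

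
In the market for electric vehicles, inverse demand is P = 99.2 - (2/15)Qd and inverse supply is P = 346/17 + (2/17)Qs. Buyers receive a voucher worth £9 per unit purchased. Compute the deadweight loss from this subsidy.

Deadweight loss = £161.3671875

Pre-subsidy: 99.2 - (2/15)Q = 346/17 + (2/17)Q gives Q* = 314.15625 and P* = 57.3125.
With the rebate, buyers effectively pay Pb = Ps − 9, where Ps is the price sellers receive.
On the curves, Pb = 99.2 - (2/15)Q and Ps = 346/17 + (2/17)Q; the wedge Ps − Pb = 9 gives 346/17 + (2/17)Q − (99.2 - (2/15)Q) = 9, so Q' = 350.015625.
Then Pb = 99.2 − (2/15)·350.015625 = 52.53125 and Ps = 346/17 + (2/17)·350.015625 = 61.53125.
The subsidy expands output by 350.015625 − 314.15625 = 35.859375 past the efficient level; on those units the gap between marginal cost and willingness to pay runs from 0 up to 9.
DWL = ½ × 9 × 35.859375 = 161.3671875.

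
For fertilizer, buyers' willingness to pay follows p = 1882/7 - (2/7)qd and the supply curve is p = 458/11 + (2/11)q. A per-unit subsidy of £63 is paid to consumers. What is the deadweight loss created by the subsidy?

Pre-subsidy: 1882/7 - (2/7)q = 458/11 + (2/11)q gives q* = 486 and p* = 130.
With the rebate, buyers effectively pay pb = ps − 63, where ps is the price sellers receive.
On the curves, pb = 1882/7 - (2/7)q and ps = 458/11 + (2/11)q; the wedge ps − pb = 63 gives 458/11 + (2/11)q − (1882/7 - (2/7)q) = 63, so q' = 620.75.
Then pb = 1882/7 − (2/7)·620.75 = 91.5 and ps = 458/11 + (2/11)·620.75 = 154.5.
The subsidy expands output by 620.75 − 486 = 134.75 past the efficient level; on those units the gap between marginal cost and willingness to pay runs from 0 up to 63.
DWL = ½ × 63 × 134.75 = 4244.625.

Deadweight loss = £4244.625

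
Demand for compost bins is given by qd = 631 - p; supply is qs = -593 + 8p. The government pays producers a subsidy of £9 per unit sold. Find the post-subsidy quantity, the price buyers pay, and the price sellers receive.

Pre-subsidy: 631 - p = -593 + 8p gives p* = 136, q* = 495.
With the subsidy, sellers receive ps = pb + 9 for each unit, where pb is the price buyers pay.
Supply in terms of pb becomes qs = -593 + 8(pb + 9) = -521 + 8pb. Setting this equal to demand: 631 - pb = -521 + 8pb, so pb = 128.
Sellers receive ps = 128 + 9 = 137; q' = 631 − 1·128 = 503.

q' = 503; buyers pay £128; sellers receive £137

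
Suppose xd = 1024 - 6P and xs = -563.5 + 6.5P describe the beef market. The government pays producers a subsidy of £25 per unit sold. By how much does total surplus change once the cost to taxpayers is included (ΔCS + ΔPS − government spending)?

Net change in total surplus = -£975

Pre-subsidy: 1024 - 6P = -563.5 + 6.5P gives P* = 127, x* = 262.
With the subsidy, sellers receive Ps = Pb + 25 for each unit, where Pb is the price buyers pay.
Supply in terms of Pb becomes xs = -563.5 + 6.5(Pb + 25) = -401 + 6.5Pb. Setting this equal to demand: 1024 - 6Pb = -401 + 6.5Pb, so Pb = 114.
Sellers receive Ps = 114 + 25 = 139; x' = 1024 − 6·114 = 340.
ΔCS = ½(262 + 340)(127 − 114) = 3913; ΔPS = ½(262 + 340)(139 − 127) = 3612.
Government spending = 25 × 340 = 8500.
Net change = 3913 + 3612 − 8500 = -975. The loss equals the DWL triangle ½·25·78.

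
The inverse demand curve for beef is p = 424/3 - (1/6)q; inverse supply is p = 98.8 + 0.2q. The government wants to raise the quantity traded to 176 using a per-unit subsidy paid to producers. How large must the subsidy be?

Required subsidy s = 22 per unit

At q = 176, from the demand curve buyers pay pb = 424/3 − (1/6)·176 = 112; from the supply curve sellers need ps = 98.8 + 0.2·176 = 134.
The subsidy must fill the gap: s = ps − pb = 134 − 112 = 22.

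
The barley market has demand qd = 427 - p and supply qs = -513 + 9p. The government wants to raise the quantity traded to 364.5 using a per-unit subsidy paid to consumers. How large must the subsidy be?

Required subsidy s = 35 per unit

At q = 364.5, invert demand for the buyer price: pb = (427 − 364.5)/1 = 62.5; invert supply for the seller price: ps = (364.5 − (-513))/9 = 97.5.
The subsidy must fill the gap: s = ps − pb = 97.5 − 62.5 = 35.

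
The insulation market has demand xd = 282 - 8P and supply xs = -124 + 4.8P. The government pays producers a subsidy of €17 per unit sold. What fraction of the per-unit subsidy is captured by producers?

Producer share = 0.625

Pre-subsidy: 282 - 8P = -124 + 4.8P gives P* = 31.71875, x* = 28.25.
With the subsidy, sellers receive Ps = Pb + 17 for each unit, where Pb is the price buyers pay.
Supply in terms of Pb becomes xs = -124 + 4.8(Pb + 17) = -42.4 + 4.8Pb. Setting this equal to demand: 282 - 8Pb = -42.4 + 4.8Pb, so Pb = 25.34375.
Sellers receive Ps = 25.34375 + 17 = 42.34375; x' = 282 − 8·25.34375 = 79.25.
Buyers' price falls by P* − Pb = 31.71875 − 25.34375 = 6.375; sellers' price rises by Ps − P* = 42.34375 − 31.71875 = 10.625.
So producers capture 10.625/17 = 0.625 of each unit of subsidy.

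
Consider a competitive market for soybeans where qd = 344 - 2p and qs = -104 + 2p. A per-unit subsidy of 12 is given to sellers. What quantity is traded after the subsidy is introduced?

Pre-subsidy: 344 - 2p = -104 + 2p gives p* = 112, q* = 120.
With the subsidy, sellers receive ps = pb + 12 for each unit, where pb is the price buyers pay.
Supply in terms of pb becomes qs = -104 + 2(pb + 12) = -80 + 2pb. Setting this equal to demand: 344 - 2pb = -80 + 2pb, so pb = 106.
Sellers receive ps = 106 + 12 = 118; q' = 344 − 2·106 = 132.

q' = 132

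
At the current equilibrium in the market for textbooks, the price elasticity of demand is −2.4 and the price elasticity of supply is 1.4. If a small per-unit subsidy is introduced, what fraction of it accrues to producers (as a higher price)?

Producer share = 12/19

For a small subsidy around the equilibrium, the benefit split depends on the relative slopes, which at a point are proportional to the elasticities.
Buyer share = εs/(εs + |εd|) = 1.4/(1.4 + 2.4) = 7/19; seller share = |εd|/(εs + |εd|) = 12/19.
So producers capture 12/19 of the subsidy.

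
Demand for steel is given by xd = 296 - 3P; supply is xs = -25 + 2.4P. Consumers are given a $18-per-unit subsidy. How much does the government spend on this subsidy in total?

Pre-subsidy: 296 - 3P = -25 + 2.4P gives P* = 535/9, x* = 353/3.
With the rebate, buyers effectively pay Pb = Ps − 18, where Ps is the price sellers receive.
Demand in terms of Ps becomes xd = 296 − 3(Ps − 18) = 350 - 3Ps. Setting this equal to supply: 350 - 3Ps = -25 + 2.4Ps, so Ps = 625/9.
Buyers pay Pb = 625/9 − 18 = 463/9; x' = -25 + 2.4·(625/9) = 425/3.
Government outlay = subsidy × quantity = 18 × 425/3 = 2550.

Government cost = $2550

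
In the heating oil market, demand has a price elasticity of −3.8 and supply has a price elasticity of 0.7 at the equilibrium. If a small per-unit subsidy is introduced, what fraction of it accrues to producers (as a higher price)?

Producer share = 38/45

For a small subsidy around the equilibrium, the benefit split depends on the relative slopes, which at a point are proportional to the elasticities.
Buyer share = εs/(εs + |εd|) = 0.7/(0.7 + 3.8) = 7/45; seller share = |εd|/(εs + |εd|) = 38/45.
So producers capture 38/45 of the subsidy.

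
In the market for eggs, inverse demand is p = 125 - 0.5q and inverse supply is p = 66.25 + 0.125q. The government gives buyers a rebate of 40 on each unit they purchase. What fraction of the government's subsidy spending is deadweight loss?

Pre-subsidy: 125 - 0.5q = 66.25 + 0.125q gives q* = 94 and p* = 78.
With the rebate, buyers effectively pay pb = ps − 40, where ps is the price sellers receive.
On the curves, pb = 125 - 0.5q and ps = 66.25 + 0.125q; the wedge ps − pb = 40 gives 66.25 + 0.125q − (125 - 0.5q) = 40, so q' = 158.
Then pb = 125 − 0.5·158 = 46 and ps = 66.25 + 0.125·158 = 86.
ΔCS = ½(94 + 158)(78 − 46) = 4032; ΔPS = ½(94 + 158)(86 − 78) = 1008.
Government spending = 40 × 158 = 6320.
DWL = ½ × 40 × (158 − 94) = 1280; fraction = 1280 / 6320 = 16/79.

DWL / government spending = 16/79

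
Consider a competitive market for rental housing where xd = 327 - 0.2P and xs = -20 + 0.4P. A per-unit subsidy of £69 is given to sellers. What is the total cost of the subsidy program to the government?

Pre-subsidy: 327 - 0.2P = -20 + 0.4P gives P* = 1735/3, x* = 634/3.
With the subsidy, sellers receive Ps = Pb + 69 for each unit, where Pb is the price buyers pay.
Supply in terms of Pb becomes xs = -20 + 0.4(Pb + 69) = 7.6 + 0.4Pb. Setting this equal to demand: 327 - 0.2Pb = 7.6 + 0.4Pb, so Pb = 1597/3.
Sellers receive Ps = 1597/3 + 69 = 1804/3; x' = 327 − 0.2·(1597/3) = 3308/15.
Government outlay = subsidy × quantity = 69 × 3308/15 = 15216.8.

Government cost = £15216.8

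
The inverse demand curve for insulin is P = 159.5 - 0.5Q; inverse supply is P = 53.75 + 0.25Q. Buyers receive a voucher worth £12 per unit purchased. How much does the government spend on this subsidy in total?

Government cost = £1884

Pre-subsidy: 159.5 - 0.5Q = 53.75 + 0.25Q gives Q* = 141 and P* = 89.
With the rebate, buyers effectively pay Pb = Ps − 12, where Ps is the price sellers receive.
On the curves, Pb = 159.5 - 0.5Q and Ps = 53.75 + 0.25Q; the wedge Ps − Pb = 12 gives 53.75 + 0.25Q − (159.5 - 0.5Q) = 12, so Q' = 157.
Then Pb = 159.5 − 0.5·157 = 81 and Ps = 53.75 + 0.25·157 = 93.
Government outlay = subsidy × quantity = 12 × 157 = 1884.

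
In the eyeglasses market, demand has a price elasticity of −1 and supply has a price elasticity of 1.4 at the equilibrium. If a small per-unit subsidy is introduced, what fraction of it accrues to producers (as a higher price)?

For a small subsidy around the equilibrium, the benefit split depends on the relative slopes, which at a point are proportional to the elasticities.
Buyer share = εs/(εs + |εd|) = 1.4/(1.4 + 1) = 7/12; seller share = |εd|/(εs + |εd|) = 5/12.
So producers capture 5/12 of the subsidy.

Producer share = 5/12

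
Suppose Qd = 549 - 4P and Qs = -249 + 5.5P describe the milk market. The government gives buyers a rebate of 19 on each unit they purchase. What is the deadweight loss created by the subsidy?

Pre-subsidy: 549 - 4P = -249 + 5.5P gives P* = 84, Q* = 213.
With the rebate, buyers effectively pay Pb = Ps − 19, where Ps is the price sellers receive.
Demand in terms of Ps becomes Qd = 549 − 4(Ps − 19) = 625 - 4Ps. Setting this equal to supply: 625 - 4Ps = -249 + 5.5Ps, so Ps = 92.
Buyers pay Pb = 92 − 19 = 73; Q' = -249 + 5.5·92 = 257.
The subsidy expands output by 257 − 213 = 44 past the efficient level; on those units the gap between marginal cost and willingness to pay runs from 0 up to 19.
DWL = ½ × 19 × 44 = 418.

Deadweight loss = 418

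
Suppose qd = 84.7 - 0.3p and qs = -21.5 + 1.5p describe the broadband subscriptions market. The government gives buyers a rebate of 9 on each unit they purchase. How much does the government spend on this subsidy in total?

Pre-subsidy: 84.7 - 0.3p = -21.5 + 1.5p gives p* = 59, q* = 67.
With the rebate, buyers effectively pay pb = ps − 9, where ps is the price sellers receive.
Demand in terms of ps becomes qd = 84.7 − 0.3(ps − 9) = 87.4 - 0.3ps. Setting this equal to supply: 87.4 - 0.3ps = -21.5 + 1.5ps, so ps = 60.5.
Buyers pay pb = 60.5 − 9 = 51.5; q' = -21.5 + 1.5·60.5 = 69.25.
Government outlay = subsidy × quantity = 9 × 69.25 = 623.25.

Government cost = 623.25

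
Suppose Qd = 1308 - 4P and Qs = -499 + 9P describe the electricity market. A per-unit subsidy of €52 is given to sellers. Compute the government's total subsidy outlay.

Pre-subsidy: 1308 - 4P = -499 + 9P gives P* = 139, Q* = 752.
With the subsidy, sellers receive Ps = Pb + 52 for each unit, where Pb is the price buyers pay.
Supply in terms of Pb becomes Qs = -499 + 9(Pb + 52) = -31 + 9Pb. Setting this equal to demand: 1308 - 4Pb = -31 + 9Pb, so Pb = 103.
Sellers receive Ps = 103 + 52 = 155; Q' = 1308 − 4·103 = 896.
Government outlay = subsidy × quantity = 52 × 896 = 46592.

Government cost = €46592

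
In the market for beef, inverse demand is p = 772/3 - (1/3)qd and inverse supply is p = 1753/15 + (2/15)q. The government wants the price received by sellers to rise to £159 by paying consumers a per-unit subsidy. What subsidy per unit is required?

At a seller price of 159, quantity supplied is -876.5 + 7.5·159 = 316.
Buyers absorb 316 only when they pay pb = 772/3 − (1/3)·316 = 152.
s = ps − pb = 159 − 152 = 7.

Required subsidy s = £7 per unit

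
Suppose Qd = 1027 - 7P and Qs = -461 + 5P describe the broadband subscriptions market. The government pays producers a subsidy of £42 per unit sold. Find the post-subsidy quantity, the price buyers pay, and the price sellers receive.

Q' = 281.5; buyers pay £106.5; sellers receive £148.5

Pre-subsidy: 1027 - 7P = -461 + 5P gives P* = 124, Q* = 159.
With the subsidy, sellers receive Ps = Pb + 42 for each unit, where Pb is the price buyers pay.
Supply in terms of Pb becomes Qs = -461 + 5(Pb + 42) = -251 + 5Pb. Setting this equal to demand: 1027 - 7Pb = -251 + 5Pb, so Pb = 106.5.
Sellers receive Ps = 106.5 + 42 = 148.5; Q' = 1027 − 7·106.5 = 281.5.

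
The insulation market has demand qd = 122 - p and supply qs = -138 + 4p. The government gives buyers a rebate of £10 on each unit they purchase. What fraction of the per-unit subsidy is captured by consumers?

Consumer share = 0.8

Pre-subsidy: 122 - p = -138 + 4p gives p* = 52, q* = 70.
With the rebate, buyers effectively pay pb = ps − 10, where ps is the price sellers receive.
Demand in terms of ps becomes qd = 122 − 1(ps − 10) = 132 - ps. Setting this equal to supply: 132 - ps = -138 + 4ps, so ps = 54.
Buyers pay pb = 54 − 10 = 44; q' = -138 + 4·54 = 78.
Buyers' price falls by p* − pb = 52 − 44 = 8; sellers' price rises by ps − p* = 54 − 52 = 2.
So consumers capture 8/10 = 0.8 of each unit of subsidy.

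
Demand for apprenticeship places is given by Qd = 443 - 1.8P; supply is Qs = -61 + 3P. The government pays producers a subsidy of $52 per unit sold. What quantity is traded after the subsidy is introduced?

Q' = 312.5

Pre-subsidy: 443 - 1.8P = -61 + 3P gives P* = 105, Q* = 254.
With the subsidy, sellers receive Ps = Pb + 52 for each unit, where Pb is the price buyers pay.
Supply in terms of Pb becomes Qs = -61 + 3(Pb + 52) = 95 + 3Pb. Setting this equal to demand: 443 - 1.8Pb = 95 + 3Pb, so Pb = 72.5.
Sellers receive Ps = 72.5 + 52 = 124.5; Q' = 443 − 1.8·72.5 = 312.5.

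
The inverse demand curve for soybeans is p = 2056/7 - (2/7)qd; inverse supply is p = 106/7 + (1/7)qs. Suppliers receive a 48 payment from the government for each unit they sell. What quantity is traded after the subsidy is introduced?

q' = 762

Pre-subsidy: 2056/7 - (2/7)q = 106/7 + (1/7)q gives q* = 650 and p* = 108.
With the subsidy, sellers receive ps = pb + 48 for each unit, where pb is the price buyers pay.
On the curves, pb = 2056/7 - (2/7)q and ps = 106/7 + (1/7)q; the wedge ps − pb = 48 gives 106/7 + (1/7)q − (2056/7 - (2/7)q) = 48, so q' = 762.
Then pb = 2056/7 − (2/7)·762 = 76 and ps = 106/7 + (1/7)·762 = 124.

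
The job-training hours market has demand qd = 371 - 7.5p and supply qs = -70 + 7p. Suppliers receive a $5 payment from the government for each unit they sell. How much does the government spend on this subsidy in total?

Pre-subsidy: 371 - 7.5p = -70 + 7p gives p* = 882/29, q* = 4144/29.
With the subsidy, sellers receive ps = pb + 5 for each unit, where pb is the price buyers pay.
Supply in terms of pb becomes qs = -70 + 7(pb + 5) = -35 + 7pb. Setting this equal to demand: 371 - 7.5pb = -35 + 7pb, so pb = 28.
Sellers receive ps = 28 + 5 = 33; q' = 371 − 7.5·28 = 161.
Government outlay = subsidy × quantity = 5 × 161 = 805.

Government cost = $805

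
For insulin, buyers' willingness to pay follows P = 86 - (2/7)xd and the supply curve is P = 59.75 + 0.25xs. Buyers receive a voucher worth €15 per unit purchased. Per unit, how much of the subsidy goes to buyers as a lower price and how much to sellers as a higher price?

Pre-subsidy: 86 - (2/7)x = 59.75 + 0.25x gives x* = 49 and P* = 72.
With the rebate, buyers effectively pay Pb = Ps − 15, where Ps is the price sellers receive.
On the curves, Pb = 86 - (2/7)x and Ps = 59.75 + 0.25x; the wedge Ps − Pb = 15 gives 59.75 + 0.25x − (86 - (2/7)x) = 15, so x' = 77.
Then Pb = 86 − (2/7)·77 = 64 and Ps = 59.75 + 0.25·77 = 79.
Buyers' price falls by P* − Pb = 72 − 64 = 8; sellers' price rises by Ps − P* = 79 − 72 = 7.

Buyers gain €8 per unit; sellers gain €7 per unit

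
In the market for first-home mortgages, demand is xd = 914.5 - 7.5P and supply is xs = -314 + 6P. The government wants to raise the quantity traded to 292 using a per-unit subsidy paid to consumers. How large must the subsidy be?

At x = 292, invert demand for the buyer price: Pb = (914.5 − 292)/7.5 = 83; invert supply for the seller price: Ps = (292 − (-314))/6 = 101.
The subsidy must fill the gap: s = Ps − Pb = 101 − 83 = 18.

Required subsidy s = 18 per unit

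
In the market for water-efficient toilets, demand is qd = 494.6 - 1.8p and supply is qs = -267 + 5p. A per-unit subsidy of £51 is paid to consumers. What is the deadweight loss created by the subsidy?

Deadweight loss = £1721.25

Pre-subsidy: 494.6 - 1.8p = -267 + 5p gives p* = 112, q* = 293.
With the rebate, buyers effectively pay pb = ps − 51, where ps is the price sellers receive.
Demand in terms of ps becomes qd = 494.6 − 1.8(ps − 51) = 586.4 - 1.8ps. Setting this equal to supply: 586.4 - 1.8ps = -267 + 5ps, so ps = 125.5.
Buyers pay pb = 125.5 − 51 = 74.5; q' = -267 + 5·125.5 = 360.5.
The subsidy expands output by 360.5 − 293 = 67.5 past the efficient level; on those units the gap between marginal cost and willingness to pay runs from 0 up to 51.
DWL = ½ × 51 × 67.5 = 1721.25.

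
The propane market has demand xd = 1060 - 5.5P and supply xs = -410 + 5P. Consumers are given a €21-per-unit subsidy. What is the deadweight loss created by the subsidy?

Pre-subsidy: 1060 - 5.5P = -410 + 5P gives P* = 140, x* = 290.
With the rebate, buyers effectively pay Pb = Ps − 21, where Ps is the price sellers receive.
Demand in terms of Ps becomes xd = 1060 − 5.5(Ps − 21) = 1175.5 - 5.5Ps. Setting this equal to supply: 1175.5 - 5.5Ps = -410 + 5Ps, so Ps = 151.
Buyers pay Pb = 151 − 21 = 130; x' = -410 + 5·151 = 345.
The subsidy expands output by 345 − 290 = 55 past the efficient level; on those units the gap between marginal cost and willingness to pay runs from 0 up to 21.
DWL = ½ × 21 × 55 = 577.5.

Deadweight loss = €577.5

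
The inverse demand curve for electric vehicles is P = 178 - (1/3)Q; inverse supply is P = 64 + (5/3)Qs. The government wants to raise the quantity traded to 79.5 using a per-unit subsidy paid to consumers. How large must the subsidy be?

At Q = 79.5, from the demand curve buyers pay Pb = 178 − (1/3)·79.5 = 151.5; from the supply curve sellers need Ps = 64 + (5/3)·79.5 = 196.5.
The subsidy must fill the gap: s = Ps − Pb = 196.5 − 151.5 = 45.

Required subsidy s = 45 per unit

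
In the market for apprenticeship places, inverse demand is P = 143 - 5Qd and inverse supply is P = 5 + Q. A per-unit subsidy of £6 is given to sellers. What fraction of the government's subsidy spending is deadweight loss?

DWL / government spending = 1/48

Pre-subsidy: 143 - 5Q = 5 + Q gives Q* = 23 and P* = 28.
With the subsidy, sellers receive Ps = Pb + 6 for each unit, where Pb is the price buyers pay.
On the curves, Pb = 143 - 5Q and Ps = 5 + Q; the wedge Ps − Pb = 6 gives 5 + Q − (143 - 5Q) = 6, so Q' = 24.
Then Pb = 143 − 5·24 = 23 and Ps = 5 + 1·24 = 29.
ΔCS = ½(23 + 24)(28 − 23) = 117.5; ΔPS = ½(23 + 24)(29 − 28) = 23.5.
Government spending = 6 × 24 = 144.
DWL = ½ × 6 × (24 − 23) = 3; fraction = 3 / 144 = 1/48.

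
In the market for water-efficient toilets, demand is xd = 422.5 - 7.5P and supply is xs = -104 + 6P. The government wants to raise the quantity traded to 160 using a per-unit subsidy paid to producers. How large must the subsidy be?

At x = 160, invert demand for the buyer price: Pb = (422.5 − 160)/7.5 = 35; invert supply for the seller price: Ps = (160 − (-104))/6 = 44.
The subsidy must fill the gap: s = Ps − Pb = 44 − 35 = 9.

Required subsidy s = 9 per unit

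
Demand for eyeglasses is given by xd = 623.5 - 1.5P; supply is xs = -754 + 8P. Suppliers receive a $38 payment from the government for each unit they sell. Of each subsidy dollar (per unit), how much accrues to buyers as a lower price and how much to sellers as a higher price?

Pre-subsidy: 623.5 - 1.5P = -754 + 8P gives P* = 145, x* = 406.
With the subsidy, sellers receive Ps = Pb + 38 for each unit, where Pb is the price buyers pay.
Supply in terms of Pb becomes xs = -754 + 8(Pb + 38) = -450 + 8Pb. Setting this equal to demand: 623.5 - 1.5Pb = -450 + 8Pb, so Pb = 113.
Sellers receive Ps = 113 + 38 = 151; x' = 623.5 − 1.5·113 = 454.
Buyers' price falls by P* − Pb = 145 − 113 = 32; sellers' price rises by Ps − P* = 151 − 145 = 6.

Buyers gain $32 per unit; sellers gain $6 per unit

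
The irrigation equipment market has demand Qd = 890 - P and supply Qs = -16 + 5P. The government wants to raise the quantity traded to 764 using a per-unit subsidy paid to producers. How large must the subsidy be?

Required subsidy s = 30 per unit

At Q = 764, invert demand for the buyer price: Pb = (890 − 764)/1 = 126; invert supply for the seller price: Ps = (764 − (-16))/5 = 156.
The subsidy must fill the gap: s = Ps − Pb = 156 − 126 = 30.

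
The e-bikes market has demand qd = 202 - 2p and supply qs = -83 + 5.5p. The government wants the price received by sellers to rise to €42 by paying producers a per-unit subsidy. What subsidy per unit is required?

At a seller price of 42, quantity supplied is -83 + 5.5·42 = 148.
Buyers absorb 148 only when they pay pb with 202 − 2·pb = 148, i.e. pb = 27.
s = ps − pb = 42 − 27 = 15.

Required subsidy s = €15 per unit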